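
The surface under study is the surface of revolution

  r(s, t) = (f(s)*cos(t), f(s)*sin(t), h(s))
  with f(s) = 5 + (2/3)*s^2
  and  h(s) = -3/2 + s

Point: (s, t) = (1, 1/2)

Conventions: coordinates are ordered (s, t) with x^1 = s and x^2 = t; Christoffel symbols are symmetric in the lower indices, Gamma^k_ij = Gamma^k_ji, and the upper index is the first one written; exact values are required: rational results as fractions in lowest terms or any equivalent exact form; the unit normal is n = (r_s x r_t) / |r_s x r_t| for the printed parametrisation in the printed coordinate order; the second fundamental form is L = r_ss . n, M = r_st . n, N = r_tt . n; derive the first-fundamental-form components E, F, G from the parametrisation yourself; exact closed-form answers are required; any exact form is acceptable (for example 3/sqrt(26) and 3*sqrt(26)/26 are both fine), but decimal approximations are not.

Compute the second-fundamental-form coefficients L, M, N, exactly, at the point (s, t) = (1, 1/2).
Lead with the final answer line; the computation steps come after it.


Answer: L = -4/5, M = 0, N = 17/5

f = 17/3, f' = 4/3, f'' = 4/3, h' = 1, h'' = 0
E = 25/9, F = 0, G = 289/9; answer radicand W^2 = 25/9
unnormalised second-form numerators: l = -4/3, m = 0, n = 17/3; L = l/sqrt(25/9), and similarly M = m/sqrt(W^2), N = n/sqrt(W^2)


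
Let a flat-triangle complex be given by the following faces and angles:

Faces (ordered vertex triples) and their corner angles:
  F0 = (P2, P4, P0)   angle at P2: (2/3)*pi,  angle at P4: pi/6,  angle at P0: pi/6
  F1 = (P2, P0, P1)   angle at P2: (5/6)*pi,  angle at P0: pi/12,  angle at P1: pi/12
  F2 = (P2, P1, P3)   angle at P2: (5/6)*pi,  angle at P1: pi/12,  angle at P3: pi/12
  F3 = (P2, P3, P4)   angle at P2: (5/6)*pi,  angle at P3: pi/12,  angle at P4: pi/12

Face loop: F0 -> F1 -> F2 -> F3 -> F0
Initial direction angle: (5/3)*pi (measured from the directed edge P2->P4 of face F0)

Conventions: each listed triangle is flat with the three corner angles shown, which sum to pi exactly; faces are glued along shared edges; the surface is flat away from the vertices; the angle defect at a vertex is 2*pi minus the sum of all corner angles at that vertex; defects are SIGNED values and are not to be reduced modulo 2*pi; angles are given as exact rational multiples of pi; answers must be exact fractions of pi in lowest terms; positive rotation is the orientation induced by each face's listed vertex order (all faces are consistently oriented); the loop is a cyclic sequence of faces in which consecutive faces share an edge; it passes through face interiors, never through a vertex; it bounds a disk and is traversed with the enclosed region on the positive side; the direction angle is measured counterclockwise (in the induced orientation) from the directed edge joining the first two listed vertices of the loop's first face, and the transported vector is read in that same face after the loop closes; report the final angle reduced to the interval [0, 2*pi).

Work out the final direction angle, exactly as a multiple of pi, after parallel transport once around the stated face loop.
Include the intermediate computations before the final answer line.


enclosed vertex P2: corner angles sum to (19/6)*pi, defect = 2*pi - (19/6)*pi = (-7/6)*pi
final direction = starting direction + enclosed defect total, reduced mod 2*pi (induced orientation)
final angle = (5/3)*pi - (7/6)*pi = pi/2 (mod 2*pi)

Answer: final direction angle = pi/2


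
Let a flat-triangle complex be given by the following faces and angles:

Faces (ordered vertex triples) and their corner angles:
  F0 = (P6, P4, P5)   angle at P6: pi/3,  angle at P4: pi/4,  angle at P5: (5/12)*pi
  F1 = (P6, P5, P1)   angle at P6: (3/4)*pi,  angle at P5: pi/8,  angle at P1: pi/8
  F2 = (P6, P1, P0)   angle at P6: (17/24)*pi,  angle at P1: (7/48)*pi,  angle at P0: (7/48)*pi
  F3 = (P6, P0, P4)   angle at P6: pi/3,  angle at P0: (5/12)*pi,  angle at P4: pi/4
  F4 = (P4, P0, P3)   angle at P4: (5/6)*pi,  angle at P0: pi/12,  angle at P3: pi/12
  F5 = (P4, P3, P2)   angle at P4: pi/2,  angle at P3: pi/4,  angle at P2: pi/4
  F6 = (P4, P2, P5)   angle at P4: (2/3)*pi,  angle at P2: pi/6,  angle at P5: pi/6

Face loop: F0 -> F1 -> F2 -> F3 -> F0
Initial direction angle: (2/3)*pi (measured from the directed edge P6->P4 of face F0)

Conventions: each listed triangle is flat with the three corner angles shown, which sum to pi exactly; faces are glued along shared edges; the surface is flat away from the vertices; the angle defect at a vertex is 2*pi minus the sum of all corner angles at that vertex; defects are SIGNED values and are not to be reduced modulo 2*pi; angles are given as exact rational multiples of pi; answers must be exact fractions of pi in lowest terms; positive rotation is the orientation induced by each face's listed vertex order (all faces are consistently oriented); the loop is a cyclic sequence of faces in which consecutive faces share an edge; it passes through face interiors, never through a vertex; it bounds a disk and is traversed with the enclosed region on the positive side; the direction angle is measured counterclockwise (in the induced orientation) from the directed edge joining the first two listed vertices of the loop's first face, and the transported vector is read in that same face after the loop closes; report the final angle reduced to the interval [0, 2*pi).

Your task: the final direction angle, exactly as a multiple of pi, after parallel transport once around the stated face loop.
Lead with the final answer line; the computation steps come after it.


Answer: final direction angle = (13/24)*pi

enclosed vertex P6: corner angles sum to (17/8)*pi, defect = 2*pi - (17/8)*pi = -pi/8
final direction = starting direction + enclosed defect total, reduced mod 2*pi (induced orientation)
final angle = (2/3)*pi - pi/8 = (13/24)*pi (mod 2*pi)


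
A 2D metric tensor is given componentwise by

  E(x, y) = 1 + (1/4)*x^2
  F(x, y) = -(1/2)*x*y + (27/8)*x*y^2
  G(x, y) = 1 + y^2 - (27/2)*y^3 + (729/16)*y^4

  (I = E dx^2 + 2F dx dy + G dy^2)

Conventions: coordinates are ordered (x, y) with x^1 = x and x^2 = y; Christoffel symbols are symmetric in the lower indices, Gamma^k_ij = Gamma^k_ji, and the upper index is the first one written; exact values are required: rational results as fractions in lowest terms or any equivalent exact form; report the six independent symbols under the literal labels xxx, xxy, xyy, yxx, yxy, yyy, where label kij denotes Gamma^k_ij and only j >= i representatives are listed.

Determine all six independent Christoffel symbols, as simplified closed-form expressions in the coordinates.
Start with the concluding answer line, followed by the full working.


Answer: Gamma_xxx = 4*x/(4*x^2 + 729*y^4 - 216*y^3 + 16*y^2 + 16), Gamma_xxy = 0, Gamma_xyy = (108*x*y - 8*x)/(4*x^2 + 729*y^4 - 216*y^3 + 16*y^2 + 16), Gamma_yxx = (54*y^2 - 8*y)/(4*x^2 + 729*y^4 - 216*y^3 + 16*y^2 + 16), Gamma_yxy = 0, Gamma_yyy = (1458*y^3 - 324*y^2 + 16*y)/(4*x^2 + 729*y^4 - 216*y^3 + 16*y^2 + 16)

E = 1 + (1/4)*x^2; F = -(1/2)*x*y + (27/8)*x*y^2; G = 1 + y^2 - (27/2)*y^3 + (729/16)*y^4
Gamma^k_ij = (1/2) g^{kl} (d_i g_jl + d_j g_il - d_l g_ij), with g^inv = (1/(EG-F^2)) [[G, -F], [-F, E]]
first partials: E_x = (1/2)*x, E_y = 0, F_x = -(1/2)*y + (27/8)*y^2, F_y = -(1/2)*x + (27/4)*x*y, G_x = 0, G_y = 2*y - (81/2)*y^2 + (729/4)*y^3
D = EG - F^2 = 1 + y^2 + (1/4)*x^2 - (27/2)*y^3 + (729/16)*y^4
expanded: Gamma^x_xx = (G E_x - 2F F_x + F E_y)/(2D), Gamma^x_xy = (G E_y - F G_x)/(2D), Gamma^x_yy = (2G F_y - G G_x - F G_y)/(2D), Gamma^y_xx = (2E F_x - E E_y - F E_x)/(2D), Gamma^y_xy = (E G_x - F E_y)/(2D), Gamma^y_yy = (E G_y - 2F F_y + F G_x)/(2D); substitute and cancel common factors


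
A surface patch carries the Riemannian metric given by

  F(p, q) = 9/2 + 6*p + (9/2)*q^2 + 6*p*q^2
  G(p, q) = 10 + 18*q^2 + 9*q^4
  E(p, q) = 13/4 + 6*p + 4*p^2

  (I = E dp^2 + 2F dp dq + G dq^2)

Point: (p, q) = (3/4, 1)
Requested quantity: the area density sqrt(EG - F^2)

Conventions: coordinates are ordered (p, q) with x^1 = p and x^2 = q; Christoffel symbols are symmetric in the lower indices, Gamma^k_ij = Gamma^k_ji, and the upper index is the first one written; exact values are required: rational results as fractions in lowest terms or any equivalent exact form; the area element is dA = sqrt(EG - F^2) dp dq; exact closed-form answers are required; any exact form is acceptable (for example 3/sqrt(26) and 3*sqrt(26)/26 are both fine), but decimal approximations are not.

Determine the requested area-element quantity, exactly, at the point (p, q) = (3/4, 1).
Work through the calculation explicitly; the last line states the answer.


E = 10, F = 18, G = 37; EG - F^2 = 46

Answer: sqrt(EG - F^2) = sqrt(46)


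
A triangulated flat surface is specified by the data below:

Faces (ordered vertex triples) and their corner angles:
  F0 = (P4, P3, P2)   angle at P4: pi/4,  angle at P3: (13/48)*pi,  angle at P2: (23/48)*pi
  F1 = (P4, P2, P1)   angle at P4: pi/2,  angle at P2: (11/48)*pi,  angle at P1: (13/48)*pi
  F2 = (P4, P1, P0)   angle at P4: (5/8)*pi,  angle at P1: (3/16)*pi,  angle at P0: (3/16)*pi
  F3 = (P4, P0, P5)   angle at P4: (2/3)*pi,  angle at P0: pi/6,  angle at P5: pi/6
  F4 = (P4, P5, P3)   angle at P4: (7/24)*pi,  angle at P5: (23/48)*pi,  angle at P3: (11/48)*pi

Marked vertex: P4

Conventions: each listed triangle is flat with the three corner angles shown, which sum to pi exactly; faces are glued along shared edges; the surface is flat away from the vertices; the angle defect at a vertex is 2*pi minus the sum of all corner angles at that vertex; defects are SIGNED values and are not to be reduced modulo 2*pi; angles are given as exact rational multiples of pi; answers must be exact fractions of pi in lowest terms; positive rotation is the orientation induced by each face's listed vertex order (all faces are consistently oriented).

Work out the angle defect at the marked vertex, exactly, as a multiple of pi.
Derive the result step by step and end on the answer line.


Sum of corner angles at P4: (7/3)*pi
defect = 2*pi - (7/3)*pi

Answer: defect(P4) = -pi/3


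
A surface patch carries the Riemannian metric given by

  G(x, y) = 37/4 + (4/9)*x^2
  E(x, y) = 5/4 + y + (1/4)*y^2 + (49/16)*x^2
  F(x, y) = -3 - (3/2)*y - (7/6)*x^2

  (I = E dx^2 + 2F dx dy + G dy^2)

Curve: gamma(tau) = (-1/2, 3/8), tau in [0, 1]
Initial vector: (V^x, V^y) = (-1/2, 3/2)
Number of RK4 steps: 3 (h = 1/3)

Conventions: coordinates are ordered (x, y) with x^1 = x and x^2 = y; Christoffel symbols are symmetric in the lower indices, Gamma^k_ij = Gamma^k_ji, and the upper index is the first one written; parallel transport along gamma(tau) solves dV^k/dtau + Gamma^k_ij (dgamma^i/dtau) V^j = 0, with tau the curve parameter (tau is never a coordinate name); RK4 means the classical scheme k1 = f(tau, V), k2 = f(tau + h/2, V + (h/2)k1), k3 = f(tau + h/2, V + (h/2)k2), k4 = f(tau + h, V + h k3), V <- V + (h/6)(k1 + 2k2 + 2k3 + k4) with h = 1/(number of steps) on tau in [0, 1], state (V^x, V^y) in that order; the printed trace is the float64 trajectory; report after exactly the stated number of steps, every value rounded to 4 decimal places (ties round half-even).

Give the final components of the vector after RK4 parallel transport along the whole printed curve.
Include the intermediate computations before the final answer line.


gamma'(tau) = (0, 0); f(tau, V)^k = -Gamma^k_ij(gamma(tau)) gamma'^i(tau) V^j; h = 1/3; intermediate values shown to 6 dp
curve data and Christoffel symbols at the stage parameters:
  tau = 0.000000: gamma = (-0.500000, 0.375000), gamma' = (0.000000, 0.000000); Gamma_xxx = -1.544054, Gamma_xxy = 0.598680, Gamma_xyy = -1.523087, Gamma_yxx = -0.574518, Gamma_yxy = 0.222750, Gamma_yyy = -0.627087
  tau = 0.166667: gamma = (-0.500000, 0.375000), gamma' = (0.000000, 0.000000); Gamma_xxx = -1.544054, Gamma_xxy = 0.598680, Gamma_xyy = -1.523087, Gamma_yxx = -0.574518, Gamma_yxy = 0.222750, Gamma_yyy = -0.627087
  tau = 0.333333: gamma = (-0.500000, 0.375000), gamma' = (0.000000, 0.000000); Gamma_xxx = -1.544054, Gamma_xxy = 0.598680, Gamma_xyy = -1.523087, Gamma_yxx = -0.574518, Gamma_yxy = 0.222750, Gamma_yyy = -0.627087
  tau = 0.500000: gamma = (-0.500000, 0.375000), gamma' = (0.000000, 0.000000); Gamma_xxx = -1.544054, Gamma_xxy = 0.598680, Gamma_xyy = -1.523087, Gamma_yxx = -0.574518, Gamma_yxy = 0.222750, Gamma_yyy = -0.627087
  tau = 0.666667: gamma = (-0.500000, 0.375000), gamma' = (0.000000, 0.000000); Gamma_xxx = -1.544054, Gamma_xxy = 0.598680, Gamma_xyy = -1.523087, Gamma_yxx = -0.574518, Gamma_yxy = 0.222750, Gamma_yyy = -0.627087
  tau = 0.833333: gamma = (-0.500000, 0.375000), gamma' = (0.000000, 0.000000); Gamma_xxx = -1.544054, Gamma_xxy = 0.598680, Gamma_xyy = -1.523087, Gamma_yxx = -0.574518, Gamma_yxy = 0.222750, Gamma_yyy = -0.627087
  tau = 1.000000: gamma = (-0.500000, 0.375000), gamma' = (0.000000, 0.000000); Gamma_xxx = -1.544054, Gamma_xxy = 0.598680, Gamma_xyy = -1.523087, Gamma_yxx = -0.574518, Gamma_yxy = 0.222750, Gamma_yyy = -0.627087
step 0: V^x = -0.5000, V^y = 1.5000
step 1: k1 = (0.000000, 0.000000), k2 = (0.000000, 0.000000), k3 = (0.000000, 0.000000), k4 = (0.000000, 0.000000); V <- V + (h/6)(k1 + 2k2 + 2k3 + k4): V^x = -0.5000, V^y = 1.5000
step 2: k1 = (0.000000, 0.000000), k2 = (0.000000, 0.000000), k3 = (0.000000, 0.000000), k4 = (0.000000, 0.000000); V <- V + (h/6)(k1 + 2k2 + 2k3 + k4): V^x = -0.5000, V^y = 1.5000
step 3: k1 = (0.000000, 0.000000), k2 = (0.000000, 0.000000), k3 = (0.000000, 0.000000), k4 = (0.000000, 0.000000); V <- V + (h/6)(k1 + 2k2 + 2k3 + k4): V^x = -0.5000, V^y = 1.5000

Answer: V^x = -0.5000, V^y = 1.5000


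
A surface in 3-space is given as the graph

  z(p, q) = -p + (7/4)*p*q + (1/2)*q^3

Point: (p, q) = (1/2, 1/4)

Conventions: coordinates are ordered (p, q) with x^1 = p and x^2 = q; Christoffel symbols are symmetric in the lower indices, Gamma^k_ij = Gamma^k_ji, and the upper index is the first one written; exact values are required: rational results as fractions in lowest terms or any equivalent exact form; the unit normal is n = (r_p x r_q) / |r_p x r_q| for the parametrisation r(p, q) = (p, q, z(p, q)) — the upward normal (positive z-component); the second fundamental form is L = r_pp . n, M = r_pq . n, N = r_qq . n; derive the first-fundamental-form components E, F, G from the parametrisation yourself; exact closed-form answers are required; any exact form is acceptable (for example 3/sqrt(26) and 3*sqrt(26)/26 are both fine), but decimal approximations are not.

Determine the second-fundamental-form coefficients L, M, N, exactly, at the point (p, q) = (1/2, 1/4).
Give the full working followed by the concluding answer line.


z_p = -9/16, z_q = 31/32, z_pp = 0, z_pq = 7/4, z_qq = 3/4
E = 337/256, F = -279/512, G = 1985/1024; answer radicand W^2 = 2309/1024
unnormalised second-form numerators: l = 0, m = 7/4, n = 3/4; L = l/sqrt(2309/1024), and similarly M = m/sqrt(W^2), N = n/sqrt(W^2)

Answer: L = 0, M = 56*sqrt(2309)/2309, N = 24*sqrt(2309)/2309


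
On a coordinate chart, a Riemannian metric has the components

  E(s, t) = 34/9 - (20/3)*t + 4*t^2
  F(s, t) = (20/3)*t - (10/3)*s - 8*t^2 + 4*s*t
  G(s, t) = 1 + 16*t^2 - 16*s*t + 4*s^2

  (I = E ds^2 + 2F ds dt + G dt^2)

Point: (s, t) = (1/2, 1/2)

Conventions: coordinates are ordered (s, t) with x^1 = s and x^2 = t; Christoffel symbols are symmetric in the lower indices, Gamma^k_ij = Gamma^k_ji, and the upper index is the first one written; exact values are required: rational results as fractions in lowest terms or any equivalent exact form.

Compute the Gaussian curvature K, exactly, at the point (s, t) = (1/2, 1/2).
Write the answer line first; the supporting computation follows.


Answer: K = -81/121

E = 13/9, F = 2/3, G = 2, EG - F^2 = 22/9 at the point
E_s = 0, E_t = -8/3, F_s = -4/3, F_t = 2/3, G_s = -4, G_t = 8
E_tt = 8, F_st = 4, G_ss = 8
The intrinsic route: Brioschi's K = (det M1 - det M2)/(EG - F^2)^2.
M1 = [[-E_tt/2 + F_st - G_ss/2, E_s/2, F_s - E_t/2], [F_t - G_s/2, E, F], [G_t/2, F, G]] = [[-4, 0, 0], [8/3, 13/9, 2/3], [4, 2/3, 2]]; det M1 = -88/9
M2 = [[0, E_t/2, G_s/2], [E_t/2, E, F], [G_s/2, F, G]] = [[0, -4/3, -2], [-4/3, 13/9, 2/3], [-2, 2/3, 2]]; det M2 = -52/9
det M1 - det M2 = -4; K = -4 / (22/9)^2 = -81/121


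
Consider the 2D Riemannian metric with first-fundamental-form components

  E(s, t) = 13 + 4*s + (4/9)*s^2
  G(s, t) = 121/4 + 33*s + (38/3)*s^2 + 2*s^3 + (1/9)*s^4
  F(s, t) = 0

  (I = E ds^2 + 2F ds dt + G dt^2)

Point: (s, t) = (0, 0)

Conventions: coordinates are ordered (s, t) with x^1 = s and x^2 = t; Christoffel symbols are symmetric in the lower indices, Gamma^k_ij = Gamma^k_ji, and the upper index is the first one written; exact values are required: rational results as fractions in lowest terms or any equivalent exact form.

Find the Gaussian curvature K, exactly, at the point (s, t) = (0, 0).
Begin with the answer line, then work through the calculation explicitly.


Answer: K = -16/5577

E = 13, F = 0, G = 121/4, EG - F^2 = 1573/4 at the point
E_s = 4, E_t = 0, F_s = 0, F_t = 0, G_s = 33, G_t = 0
E_tt = 0, F_st = 0, G_ss = 76/3
The intrinsic route: Brioschi's K = (det M1 - det M2)/(EG - F^2)^2.
M1 = [[-E_tt/2 + F_st - G_ss/2, E_s/2, F_s - E_t/2], [F_t - G_s/2, E, F], [G_t/2, F, G]] = [[-38/3, 2, 0], [-33/2, 13, 0], [0, 0, 121/4]]; det M1 = -47795/12
M2 = [[0, E_t/2, G_s/2], [E_t/2, E, F], [G_s/2, F, G]] = [[0, 0, 33/2], [0, 13, 0], [33/2, 0, 121/4]]; det M2 = -14157/4
det M1 - det M2 = -1331/3; K = -1331/3 / (1573/4)^2 = -16/5577


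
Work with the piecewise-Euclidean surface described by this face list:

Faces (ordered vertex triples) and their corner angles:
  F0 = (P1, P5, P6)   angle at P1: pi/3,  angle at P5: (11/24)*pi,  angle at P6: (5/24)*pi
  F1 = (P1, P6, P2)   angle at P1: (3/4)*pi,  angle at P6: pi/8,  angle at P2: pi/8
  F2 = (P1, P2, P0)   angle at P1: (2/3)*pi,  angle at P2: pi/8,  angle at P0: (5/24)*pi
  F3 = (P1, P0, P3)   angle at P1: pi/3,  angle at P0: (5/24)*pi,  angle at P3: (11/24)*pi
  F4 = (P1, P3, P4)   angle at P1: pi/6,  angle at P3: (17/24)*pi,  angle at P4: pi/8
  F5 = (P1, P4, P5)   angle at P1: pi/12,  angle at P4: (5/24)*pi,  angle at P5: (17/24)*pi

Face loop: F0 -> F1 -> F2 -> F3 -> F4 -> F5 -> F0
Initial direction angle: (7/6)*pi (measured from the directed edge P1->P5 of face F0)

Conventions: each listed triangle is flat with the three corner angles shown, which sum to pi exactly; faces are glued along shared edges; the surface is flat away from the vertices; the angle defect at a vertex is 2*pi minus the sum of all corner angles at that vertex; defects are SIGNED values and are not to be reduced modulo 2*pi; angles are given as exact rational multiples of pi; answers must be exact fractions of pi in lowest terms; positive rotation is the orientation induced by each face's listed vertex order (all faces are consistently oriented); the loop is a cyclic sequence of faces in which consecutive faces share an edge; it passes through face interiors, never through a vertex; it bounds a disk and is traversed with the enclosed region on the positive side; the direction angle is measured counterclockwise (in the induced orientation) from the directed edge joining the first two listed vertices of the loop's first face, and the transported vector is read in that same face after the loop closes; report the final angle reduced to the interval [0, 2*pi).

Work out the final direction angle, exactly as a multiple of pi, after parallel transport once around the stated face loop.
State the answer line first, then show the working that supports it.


Answer: final direction angle = (5/6)*pi

enclosed vertex P1: corner angles sum to (7/3)*pi, defect = 2*pi - (7/3)*pi = -pi/3
the rotation equals the total enclosed defect, so the final angle is initial + defects (mod 2*pi)
final angle = (7/6)*pi - pi/3 = (5/6)*pi (mod 2*pi)


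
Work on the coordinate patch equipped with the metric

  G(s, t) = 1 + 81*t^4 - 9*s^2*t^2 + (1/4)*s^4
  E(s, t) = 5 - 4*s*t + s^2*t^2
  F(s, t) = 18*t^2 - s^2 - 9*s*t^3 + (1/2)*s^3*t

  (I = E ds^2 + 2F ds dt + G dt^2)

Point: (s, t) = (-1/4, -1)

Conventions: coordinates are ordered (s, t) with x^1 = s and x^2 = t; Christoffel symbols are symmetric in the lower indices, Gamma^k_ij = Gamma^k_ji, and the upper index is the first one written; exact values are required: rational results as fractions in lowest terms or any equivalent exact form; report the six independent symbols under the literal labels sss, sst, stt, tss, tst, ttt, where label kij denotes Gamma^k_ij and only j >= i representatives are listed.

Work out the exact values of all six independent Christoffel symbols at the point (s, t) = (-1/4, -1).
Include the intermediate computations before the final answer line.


E = 65/16, F = 2009/128, G = 83393/1024 at the point
E_s = 7/2, E_t = 7/8, F_s = 301/32, F_t = -3745/128, G_s = 287/64, G_t = -2583/8
EG - F^2 = 86529/1024;  g^inv = (1024/86529) * [[83393/1024, -2009/128], [-2009/128, 65/16]]
first-kind symbols [ij,l] = (1/2)(d_i g_jl + d_j g_il - d_l g_ij): [ss,s] = E_s/2 = 7/4, [ss,t] = F_s - E_t/2 = 287/32, [st,s] = E_t/2 = 7/16, [st,t] = G_s/2 = 287/128, [tt,s] = F_t - G_s/2 = -63/2, [tt,t] = G_t/2 = -2583/16
Gamma^s_ij = (G*[ij,s] - F*[ij,t])/(EG - F^2), Gamma^t_ij = (E*[ij,t] - F*[ij,s])/(EG - F^2)

Answer: Gamma_sss = 1792/86529, Gamma_sst = 448/86529, Gamma_stt = -10752/28843, Gamma_tss = 9184/86529, Gamma_tst = 2296/86529, Gamma_ttt = -55104/28843


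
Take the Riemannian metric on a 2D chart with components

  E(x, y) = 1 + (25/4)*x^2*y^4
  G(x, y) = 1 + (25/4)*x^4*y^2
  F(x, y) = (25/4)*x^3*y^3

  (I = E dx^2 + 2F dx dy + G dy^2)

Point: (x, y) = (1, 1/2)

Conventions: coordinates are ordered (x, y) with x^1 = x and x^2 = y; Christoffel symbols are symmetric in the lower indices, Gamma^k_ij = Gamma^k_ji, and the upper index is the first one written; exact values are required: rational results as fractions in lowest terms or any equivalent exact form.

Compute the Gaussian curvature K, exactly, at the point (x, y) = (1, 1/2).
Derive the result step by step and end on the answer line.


E = 89/64, F = 25/32, G = 41/16, EG - F^2 = 189/64 at the point
E_x = 25/32, E_y = 25/8, F_x = 75/32, F_y = 75/16, G_x = 25/4, G_y = 25/4
E_yy = 75/4, F_xy = 225/16, G_xx = 75/4
By Brioschi, K is (det M1 - det M2) divided by (EG - F^2) squared.
M1 = [[-E_yy/2 + F_xy - G_xx/2, E_x/2, F_x - E_y/2], [F_y - G_x/2, E, F], [G_y/2, F, G]] = [[-75/16, 25/64, 25/32], [25/16, 89/64, 25/32], [25/8, 25/32, 41/16]]; det M1 = -4325/256
M2 = [[0, E_y/2, G_x/2], [E_y/2, E, F], [G_x/2, F, G]] = [[0, 25/16, 25/8], [25/16, 89/64, 25/32], [25/8, 25/32, 41/16]]; det M2 = -3125/256
det M1 - det M2 = -75/16; K = -75/16 / (189/64)^2 = -6400/11907

Answer: K = -6400/11907


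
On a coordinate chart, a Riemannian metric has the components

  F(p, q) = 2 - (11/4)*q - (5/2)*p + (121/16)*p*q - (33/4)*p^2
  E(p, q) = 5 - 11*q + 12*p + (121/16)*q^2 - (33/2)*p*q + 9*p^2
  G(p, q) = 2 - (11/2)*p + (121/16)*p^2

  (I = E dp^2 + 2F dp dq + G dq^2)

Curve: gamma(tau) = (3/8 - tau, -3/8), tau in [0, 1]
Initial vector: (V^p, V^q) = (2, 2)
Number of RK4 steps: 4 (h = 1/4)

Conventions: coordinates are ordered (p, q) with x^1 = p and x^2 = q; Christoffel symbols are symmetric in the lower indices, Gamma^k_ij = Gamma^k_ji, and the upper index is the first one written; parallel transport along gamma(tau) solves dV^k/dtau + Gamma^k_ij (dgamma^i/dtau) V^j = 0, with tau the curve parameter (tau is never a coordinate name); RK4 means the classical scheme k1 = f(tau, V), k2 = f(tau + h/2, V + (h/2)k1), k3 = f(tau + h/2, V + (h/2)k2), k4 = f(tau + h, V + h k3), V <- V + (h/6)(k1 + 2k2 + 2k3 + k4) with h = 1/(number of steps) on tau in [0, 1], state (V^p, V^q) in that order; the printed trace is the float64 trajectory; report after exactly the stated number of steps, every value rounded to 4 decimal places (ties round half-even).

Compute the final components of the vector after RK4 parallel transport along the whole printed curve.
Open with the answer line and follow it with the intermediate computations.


Answer: V^p = 2.1506, V^q = 2.0970

gamma'(tau) = (-1, 0); f(tau, V)^k = -Gamma^k_ij(gamma(tau)) gamma'^i(tau) V^j; h = 1/4; intermediate values shown to 6 dp
curve data and Christoffel symbols at the stage parameters:
  tau = 0.000000: gamma = (0.375000, -0.375000), gamma' = (-1.000000, 0.000000); Gamma_ppp = 0.682270, Gamma_ppq = -0.625414, Gamma_pqq = 0.000000, Gamma_qpp = -0.005130, Gamma_qpq = 0.004702, Gamma_qqq = 0.000000
  tau = 0.125000: gamma = (0.250000, -0.375000), gamma' = (-1.000000, 0.000000); Gamma_ppp = 0.736822, Gamma_ppq = -0.675420, Gamma_pqq = 0.000000, Gamma_qpp = 0.060894, Gamma_qpq = -0.055820, Gamma_qqq = 0.000000
  tau = 0.250000: gamma = (0.125000, -0.375000), gamma' = (-1.000000, 0.000000); Gamma_ppp = 0.784055, Gamma_ppq = -0.718717, Gamma_pqq = 0.000000, Gamma_qpp = 0.151056, Gamma_qpq = -0.138468, Gamma_qqq = 0.000000
  tau = 0.375000: gamma = (0.000000, -0.375000), gamma' = (-1.000000, 0.000000); Gamma_ppp = 0.812778, Gamma_ppq = -0.745047, Gamma_pqq = 0.000000, Gamma_qpp = 0.268133, Gamma_qpq = -0.245789, Gamma_qqq = 0.000000
  tau = 0.500000: gamma = (-0.125000, -0.375000), gamma' = (-1.000000, 0.000000); Gamma_ppp = 0.808081, Gamma_ppq = -0.740741, Gamma_pqq = 0.000000, Gamma_qpp = 0.408794, Gamma_qpq = -0.374728, Gamma_qqq = 0.000000
  tau = 0.625000: gamma = (-0.250000, -0.375000), gamma' = (-1.000000, 0.000000); Gamma_ppp = 0.756069, Gamma_ppq = -0.693063, Gamma_pqq = 0.000000, Gamma_qpp = 0.559284, Gamma_qpq = -0.512677, Gamma_qqq = 0.000000
  tau = 0.750000: gamma = (-0.375000, -0.375000), gamma' = (-1.000000, 0.000000); Gamma_ppp = 0.652843, Gamma_ppq = -0.598439, Gamma_pqq = 0.000000, Gamma_qpp = 0.695652, Gamma_qpq = -0.637681, Gamma_qqq = 0.000000
  tau = 0.875000: gamma = (-0.500000, -0.375000), gamma' = (-1.000000, 0.000000); Gamma_ppp = 0.511249, Gamma_ppq = -0.468645, Gamma_pqq = 0.000000, Gamma_qpp = 0.792957, Gamma_qpq = -0.726878, Gamma_qqq = 0.000000
  tau = 1.000000: gamma = (-0.625000, -0.375000), gamma' = (-1.000000, 0.000000); Gamma_ppp = 0.356555, Gamma_ppq = -0.326842, Gamma_pqq = 0.000000, Gamma_qpp = 0.838386, Gamma_qpq = -0.768520, Gamma_qqq = 0.000000
step 0: V^p = 2.0000, V^q = 2.0000
step 1: k1 = (0.113712, -0.000855), k2 = (0.133349, 0.011021), k3 = (0.134155, 0.011087), k4 = (0.154980, 0.029859); V <- V + (h/6)(k1 + 2k2 + 2k3 + k4): V^p = 2.0335, V^q = 2.0031
step 2: k1 = (0.154739, 0.029812), k2 = (0.173353, 0.057188), k3 = (0.172694, 0.056971), k4 = (0.183818, 0.092990); V <- V + (h/6)(k1 + 2k2 + 2k3 + k4): V^p = 2.0764, V^q = 2.0177
step 3: k1 = (0.183346, 0.092751), k2 = (0.180837, 0.133770), k3 = (0.177047, 0.130966), k4 = (0.157426, 0.167749); V <- V + (h/6)(k1 + 2k2 + 2k3 + k4): V^p = 2.1205, V^q = 2.0506
step 4: k1 = (0.157166, 0.167472), k2 = (0.123311, 0.191259), k3 = (0.119755, 0.185742), k4 = (0.081335, 0.191247); V <- V + (h/6)(k1 + 2k2 + 2k3 + k4): V^p = 2.1506, V^q = 2.0970


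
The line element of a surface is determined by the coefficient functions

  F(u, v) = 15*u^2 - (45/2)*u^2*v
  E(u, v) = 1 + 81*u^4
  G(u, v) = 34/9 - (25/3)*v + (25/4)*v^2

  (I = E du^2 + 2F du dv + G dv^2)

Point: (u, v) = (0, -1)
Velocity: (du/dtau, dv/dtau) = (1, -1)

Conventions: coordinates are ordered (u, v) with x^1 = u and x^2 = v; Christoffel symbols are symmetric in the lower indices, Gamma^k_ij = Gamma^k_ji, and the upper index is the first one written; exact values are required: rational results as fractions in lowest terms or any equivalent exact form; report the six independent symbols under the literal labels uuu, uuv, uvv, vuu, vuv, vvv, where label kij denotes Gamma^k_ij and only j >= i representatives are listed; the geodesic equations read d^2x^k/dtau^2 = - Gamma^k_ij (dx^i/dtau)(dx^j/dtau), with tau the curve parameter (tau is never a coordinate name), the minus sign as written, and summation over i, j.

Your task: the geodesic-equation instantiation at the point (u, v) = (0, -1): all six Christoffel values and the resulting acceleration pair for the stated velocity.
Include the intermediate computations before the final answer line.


E = 1, F = 0, G = 661/36 at the point
E_u = 0, E_v = 0, F_u = 0, F_v = 0, G_u = 0, G_v = -125/6
EG - F^2 = 661/36;  g^inv = (36/661) * [[661/36, 0], [0, 1]]
first-kind symbols [ij,l] = (1/2)(d_i g_jl + d_j g_il - d_l g_ij): [uu,u] = E_u/2 = 0, [uu,v] = F_u - E_v/2 = 0, [uv,u] = E_v/2 = 0, [uv,v] = G_u/2 = 0, [vv,u] = F_v - G_u/2 = 0, [vv,v] = G_v/2 = -125/12
Gamma^u_ij = (G*[ij,u] - F*[ij,v])/(EG - F^2), Gamma^v_ij = (E*[ij,v] - F*[ij,u])/(EG - F^2)
Gamma_uuu = 0, Gamma_uuv = 0, Gamma_uvv = 0, Gamma_vuu = 0, Gamma_vuv = 0, Gamma_vvv = -375/661
d^2u/dtau^2 = -(Gamma_uuu*(1)^2 + 2*Gamma_uuv*(1)*(-1) + Gamma_uvv*(-1)^2) = 0
d^2v/dtau^2 = -(Gamma_vuu*(1)^2 + 2*Gamma_vuv*(1)*(-1) + Gamma_vvv*(-1)^2) = 375/661

Answer: Gamma_uuu = 0, Gamma_uuv = 0, Gamma_uvv = 0, Gamma_vuu = 0, Gamma_vuv = 0, Gamma_vvv = -375/661; accelerations (d^2u/dtau^2, d^2v/dtau^2) = (0, 375/661)


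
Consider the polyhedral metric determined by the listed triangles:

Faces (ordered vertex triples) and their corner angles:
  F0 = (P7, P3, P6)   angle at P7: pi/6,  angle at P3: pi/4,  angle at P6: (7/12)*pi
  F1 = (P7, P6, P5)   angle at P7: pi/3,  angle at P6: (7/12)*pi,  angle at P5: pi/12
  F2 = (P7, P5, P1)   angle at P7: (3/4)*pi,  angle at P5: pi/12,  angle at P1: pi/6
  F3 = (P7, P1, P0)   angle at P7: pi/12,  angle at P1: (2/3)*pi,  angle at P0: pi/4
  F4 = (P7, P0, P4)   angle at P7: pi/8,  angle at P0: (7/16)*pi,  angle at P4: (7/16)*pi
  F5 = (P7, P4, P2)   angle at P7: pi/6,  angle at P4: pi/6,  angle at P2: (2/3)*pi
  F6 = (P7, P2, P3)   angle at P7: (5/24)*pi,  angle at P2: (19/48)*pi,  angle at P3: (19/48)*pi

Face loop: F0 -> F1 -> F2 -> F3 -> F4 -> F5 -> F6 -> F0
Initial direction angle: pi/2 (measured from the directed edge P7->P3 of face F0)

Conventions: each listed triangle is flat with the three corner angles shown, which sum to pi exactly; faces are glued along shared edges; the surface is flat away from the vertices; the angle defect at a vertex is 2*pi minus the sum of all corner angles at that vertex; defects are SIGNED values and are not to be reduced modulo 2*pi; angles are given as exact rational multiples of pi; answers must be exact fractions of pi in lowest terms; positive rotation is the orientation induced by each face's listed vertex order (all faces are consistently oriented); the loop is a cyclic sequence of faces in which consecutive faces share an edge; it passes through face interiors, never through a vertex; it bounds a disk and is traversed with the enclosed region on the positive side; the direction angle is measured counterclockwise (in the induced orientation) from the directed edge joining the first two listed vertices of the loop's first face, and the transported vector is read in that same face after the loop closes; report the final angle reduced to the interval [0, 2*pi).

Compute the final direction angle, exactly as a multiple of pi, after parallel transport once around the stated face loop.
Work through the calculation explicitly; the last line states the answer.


enclosed vertex P7: corner angles sum to (11/6)*pi, defect = 2*pi - (11/6)*pi = pi/6
final direction = starting direction + enclosed defect total, reduced mod 2*pi (induced orientation)
final angle = pi/2 + pi/6 = (2/3)*pi (mod 2*pi)

Answer: final direction angle = (2/3)*pi


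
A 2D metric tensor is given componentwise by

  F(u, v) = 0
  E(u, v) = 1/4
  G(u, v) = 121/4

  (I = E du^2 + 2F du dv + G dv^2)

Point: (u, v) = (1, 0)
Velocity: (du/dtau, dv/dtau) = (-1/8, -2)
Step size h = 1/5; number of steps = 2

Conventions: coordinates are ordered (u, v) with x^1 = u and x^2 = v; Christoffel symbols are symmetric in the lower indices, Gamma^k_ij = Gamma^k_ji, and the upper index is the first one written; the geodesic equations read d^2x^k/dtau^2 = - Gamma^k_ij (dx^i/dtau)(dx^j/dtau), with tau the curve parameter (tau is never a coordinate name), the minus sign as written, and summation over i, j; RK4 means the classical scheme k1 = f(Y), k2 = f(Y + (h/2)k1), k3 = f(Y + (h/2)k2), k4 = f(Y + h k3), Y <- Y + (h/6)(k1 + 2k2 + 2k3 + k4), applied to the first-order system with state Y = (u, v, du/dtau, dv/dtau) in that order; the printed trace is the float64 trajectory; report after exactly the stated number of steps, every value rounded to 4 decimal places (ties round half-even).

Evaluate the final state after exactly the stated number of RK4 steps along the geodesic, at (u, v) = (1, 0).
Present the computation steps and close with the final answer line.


f(Y) = (du/dtau, dv/dtau, -Gamma^u_ij Y'^i Y'^j, -Gamma^v_ij Y'^i Y'^j) with the Gammas evaluated at the stage position; h = 0.200000; intermediate values shown to 6 dp
step 0: u = 1.0000, v = 0.0000, du/dtau = -0.1250, dv/dtau = -2.0000
step 1:
  k1: at (u, v) = (1.000000, 0.000000), (du/dtau, dv/dtau) = (-0.125000, -2.000000); Gamma_uuu = 0.000000, Gamma_uuv = 0.000000, Gamma_uvv = 0.000000, Gamma_vuu = 0.000000, Gamma_vuv = 0.000000, Gamma_vvv = 0.000000; k1 = (-0.125000, -2.000000, 0.000000, 0.000000)
  k2: at (u, v) = (0.987500, -0.200000), (du/dtau, dv/dtau) = (-0.125000, -2.000000); Gamma_uuu = 0.000000, Gamma_uuv = 0.000000, Gamma_uvv = 0.000000, Gamma_vuu = 0.000000, Gamma_vuv = 0.000000, Gamma_vvv = 0.000000; k2 = (-0.125000, -2.000000, 0.000000, 0.000000)
  k3: at (u, v) = (0.987500, -0.200000), (du/dtau, dv/dtau) = (-0.125000, -2.000000); Gamma_uuu = 0.000000, Gamma_uuv = 0.000000, Gamma_uvv = 0.000000, Gamma_vuu = 0.000000, Gamma_vuv = 0.000000, Gamma_vvv = 0.000000; k3 = (-0.125000, -2.000000, 0.000000, 0.000000)
  k4: at (u, v) = (0.975000, -0.400000), (du/dtau, dv/dtau) = (-0.125000, -2.000000); Gamma_uuu = 0.000000, Gamma_uuv = 0.000000, Gamma_uvv = 0.000000, Gamma_vuu = 0.000000, Gamma_vuv = 0.000000, Gamma_vvv = 0.000000; k4 = (-0.125000, -2.000000, 0.000000, 0.000000)
  Y <- Y + (h/6)(k1 + 2k2 + 2k3 + k4): u = 0.9750, v = -0.4000, du/dtau = -0.1250, dv/dtau = -2.0000
step 2:
  k1: at (u, v) = (0.975000, -0.400000), (du/dtau, dv/dtau) = (-0.125000, -2.000000); Gamma_uuu = 0.000000, Gamma_uuv = 0.000000, Gamma_uvv = 0.000000, Gamma_vuu = 0.000000, Gamma_vuv = 0.000000, Gamma_vvv = 0.000000; k1 = (-0.125000, -2.000000, 0.000000, 0.000000)
  k2: at (u, v) = (0.962500, -0.600000), (du/dtau, dv/dtau) = (-0.125000, -2.000000); Gamma_uuu = 0.000000, Gamma_uuv = 0.000000, Gamma_uvv = 0.000000, Gamma_vuu = 0.000000, Gamma_vuv = 0.000000, Gamma_vvv = 0.000000; k2 = (-0.125000, -2.000000, 0.000000, 0.000000)
  k3: at (u, v) = (0.962500, -0.600000), (du/dtau, dv/dtau) = (-0.125000, -2.000000); Gamma_uuu = 0.000000, Gamma_uuv = 0.000000, Gamma_uvv = 0.000000, Gamma_vuu = 0.000000, Gamma_vuv = 0.000000, Gamma_vvv = 0.000000; k3 = (-0.125000, -2.000000, 0.000000, 0.000000)
  k4: at (u, v) = (0.950000, -0.800000), (du/dtau, dv/dtau) = (-0.125000, -2.000000); Gamma_uuu = 0.000000, Gamma_uuv = 0.000000, Gamma_uvv = 0.000000, Gamma_vuu = 0.000000, Gamma_vuv = 0.000000, Gamma_vvv = 0.000000; k4 = (-0.125000, -2.000000, 0.000000, 0.000000)
  Y <- Y + (h/6)(k1 + 2k2 + 2k3 + k4): u = 0.9500, v = -0.8000, du/dtau = -0.1250, dv/dtau = -2.0000

Answer: u = 0.9500, v = -0.8000, du/dtau = -0.1250, dv/dtau = -2.0000


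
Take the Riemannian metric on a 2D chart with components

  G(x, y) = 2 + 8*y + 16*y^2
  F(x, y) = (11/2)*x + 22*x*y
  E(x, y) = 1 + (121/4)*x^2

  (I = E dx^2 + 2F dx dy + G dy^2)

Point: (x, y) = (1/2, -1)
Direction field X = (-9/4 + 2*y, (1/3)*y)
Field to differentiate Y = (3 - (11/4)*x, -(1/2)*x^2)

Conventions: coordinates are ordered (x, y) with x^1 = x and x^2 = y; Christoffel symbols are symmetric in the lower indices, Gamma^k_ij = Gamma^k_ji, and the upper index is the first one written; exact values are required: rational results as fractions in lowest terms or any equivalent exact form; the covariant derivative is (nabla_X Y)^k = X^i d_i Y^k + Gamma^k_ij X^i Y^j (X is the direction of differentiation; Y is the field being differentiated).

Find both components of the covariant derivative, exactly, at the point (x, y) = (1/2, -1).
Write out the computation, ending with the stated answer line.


E = 137/16, F = -33/4, G = 10 at the point
E_x = 121/4, E_y = 0, F_x = -33/2, F_y = 11, G_x = 0, G_y = -24
EG - F^2 = 281/16;  g^inv = (16/281) * [[10, 33/4], [33/4, 137/16]]
first-kind symbols [ij,l] = (1/2)(d_i g_jl + d_j g_il - d_l g_ij): [xx,x] = E_x/2 = 121/8, [xx,y] = F_x - E_y/2 = -33/2, [xy,x] = E_y/2 = 0, [xy,y] = G_x/2 = 0, [yy,x] = F_y - G_x/2 = 11, [yy,y] = G_y/2 = -12
Gamma^x_ij = (G*[ij,x] - F*[ij,y])/(EG - F^2), Gamma^y_ij = (E*[ij,y] - F*[ij,x])/(EG - F^2)
Gamma_xxx = 242/281, Gamma_xxy = 0, Gamma_xyy = 176/281, Gamma_yxx = -264/281, Gamma_yxy = 0, Gamma_yyy = -192/281
X = (-17/4, -1/3), Y = (13/8, -1/8) at the point

Answer: (nabla_X Y)^x = 38885/6744, (nabla_X Y)^y = 19299/2248


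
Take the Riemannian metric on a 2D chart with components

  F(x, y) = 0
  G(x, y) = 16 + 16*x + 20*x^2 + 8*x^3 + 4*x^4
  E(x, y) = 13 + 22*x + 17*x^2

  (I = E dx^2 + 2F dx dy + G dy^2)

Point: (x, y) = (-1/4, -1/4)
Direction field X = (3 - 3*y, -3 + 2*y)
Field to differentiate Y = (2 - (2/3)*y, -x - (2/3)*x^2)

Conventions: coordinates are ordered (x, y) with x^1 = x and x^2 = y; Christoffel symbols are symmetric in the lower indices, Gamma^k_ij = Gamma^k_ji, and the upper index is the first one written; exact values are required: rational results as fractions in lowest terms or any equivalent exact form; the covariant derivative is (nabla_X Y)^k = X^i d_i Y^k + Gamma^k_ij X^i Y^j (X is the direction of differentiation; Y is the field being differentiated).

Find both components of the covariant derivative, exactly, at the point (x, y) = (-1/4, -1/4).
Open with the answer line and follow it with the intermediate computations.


Answer: (nabla_X Y)^x = 29747/3288, (nabla_X Y)^y = -1523/348

E = 137/16, F = 0, G = 841/64 at the point
E_x = 27/2, E_y = 0, F_x = 0, F_y = 0, G_x = 29/4, G_y = 0
EG - F^2 = 115217/1024;  g^inv = (1024/115217) * [[841/64, 0], [0, 137/16]]
first-kind symbols [ij,l] = (1/2)(d_i g_jl + d_j g_il - d_l g_ij): [xx,x] = E_x/2 = 27/4, [xx,y] = F_x - E_y/2 = 0, [xy,x] = E_y/2 = 0, [xy,y] = G_x/2 = 29/8, [yy,x] = F_y - G_x/2 = -29/8, [yy,y] = G_y/2 = 0
Gamma^x_ij = (G*[ij,x] - F*[ij,y])/(EG - F^2), Gamma^y_ij = (E*[ij,y] - F*[ij,x])/(EG - F^2)
Gamma_xxx = 108/137, Gamma_xxy = 0, Gamma_xyy = -58/137, Gamma_yxx = 0, Gamma_yxy = 8/29, Gamma_yyy = 0
X = (15/4, -7/2), Y = (13/6, 5/24) at the point


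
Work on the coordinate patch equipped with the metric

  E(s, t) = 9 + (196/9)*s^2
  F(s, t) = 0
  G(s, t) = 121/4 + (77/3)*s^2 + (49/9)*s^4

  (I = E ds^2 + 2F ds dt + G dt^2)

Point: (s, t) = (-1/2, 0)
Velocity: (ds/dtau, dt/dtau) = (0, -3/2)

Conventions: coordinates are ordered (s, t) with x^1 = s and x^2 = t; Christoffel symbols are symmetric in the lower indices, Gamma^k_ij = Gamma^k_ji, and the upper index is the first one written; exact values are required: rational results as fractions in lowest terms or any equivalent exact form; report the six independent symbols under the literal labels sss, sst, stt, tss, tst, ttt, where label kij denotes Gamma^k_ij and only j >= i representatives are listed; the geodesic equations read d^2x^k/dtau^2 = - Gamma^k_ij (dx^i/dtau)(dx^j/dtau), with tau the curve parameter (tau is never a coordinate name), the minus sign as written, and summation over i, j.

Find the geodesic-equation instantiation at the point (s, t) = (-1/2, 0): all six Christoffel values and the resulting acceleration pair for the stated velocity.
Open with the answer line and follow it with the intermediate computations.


Answer: Gamma_sss = -49/65, Gamma_sst = 0, Gamma_stt = 511/520, Gamma_tss = 0, Gamma_tst = -28/73, Gamma_ttt = 0; accelerations (d^2s/dtau^2, d^2t/dtau^2) = (-4599/2080, 0)

E = 130/9, F = 0, G = 5329/144 at the point
E_s = -196/9, E_t = 0, F_s = 0, F_t = 0, G_s = -511/18, G_t = 0
EG - F^2 = 346385/648;  g^inv = (648/346385) * [[5329/144, 0], [0, 130/9]]
first-kind symbols [ij,l] = (1/2)(d_i g_jl + d_j g_il - d_l g_ij): [ss,s] = E_s/2 = -98/9, [ss,t] = F_s - E_t/2 = 0, [st,s] = E_t/2 = 0, [st,t] = G_s/2 = -511/36, [tt,s] = F_t - G_s/2 = 511/36, [tt,t] = G_t/2 = 0
Gamma^s_ij = (G*[ij,s] - F*[ij,t])/(EG - F^2), Gamma^t_ij = (E*[ij,t] - F*[ij,s])/(EG - F^2)
Gamma_sss = -49/65, Gamma_sst = 0, Gamma_stt = 511/520, Gamma_tss = 0, Gamma_tst = -28/73, Gamma_ttt = 0
d^2s/dtau^2 = -(Gamma_sss*(0)^2 + 2*Gamma_sst*(0)*(-3/2) + Gamma_stt*(-3/2)^2) = -4599/2080
d^2t/dtau^2 = -(Gamma_tss*(0)^2 + 2*Gamma_tst*(0)*(-3/2) + Gamma_ttt*(-3/2)^2) = 0
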